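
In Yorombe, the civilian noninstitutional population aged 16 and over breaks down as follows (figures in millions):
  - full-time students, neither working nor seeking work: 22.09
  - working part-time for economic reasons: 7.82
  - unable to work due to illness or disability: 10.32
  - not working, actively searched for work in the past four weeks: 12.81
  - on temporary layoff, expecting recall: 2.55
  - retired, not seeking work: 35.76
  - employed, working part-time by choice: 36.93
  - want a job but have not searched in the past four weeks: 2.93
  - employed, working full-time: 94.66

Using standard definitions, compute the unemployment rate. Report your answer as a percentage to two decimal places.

Unemployment rate ≈ 9.92%.

Employed = 7.82 + 36.93 + 94.66 = 139.41 million (anyone who worked, including part-time for economic reasons, counts as employed).
Unemployed = 12.81 + 2.55 = 15.36 million (jobless and actively searching, or on temporary layoff).
Labor force = 139.41 + 15.36 = 154.77 million.
Unemployment rate = 15.36 / 154.77 = 9.92%.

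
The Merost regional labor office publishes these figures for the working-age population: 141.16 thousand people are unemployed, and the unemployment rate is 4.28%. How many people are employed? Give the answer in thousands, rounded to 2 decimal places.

About 3,156.97 thousand are employed.

Labor force = U / u = 141.16 / 0.0428 ≈ 3,298.13 thousand.
Employed = labor force − unemployed = 3,298.13 − 141.16 = 3,156.97 thousand.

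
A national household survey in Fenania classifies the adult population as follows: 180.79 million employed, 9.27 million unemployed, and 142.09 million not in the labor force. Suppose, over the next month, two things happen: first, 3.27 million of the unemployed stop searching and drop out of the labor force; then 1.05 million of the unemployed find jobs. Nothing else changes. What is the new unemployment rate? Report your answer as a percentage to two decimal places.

Initially, labor force = 180.79 + 9.27 = 190.06 million, so u = 9.27/190.06 = 4.88%.
After the first change, unemployed and labor force both fall by 3.27 → E = 180.79, U = 6.00, labor force = 186.79 million.
After the second change, unemployed falls and employed rises by 1.05; labor force unchanged → E = 181.84, U = 4.95, labor force = 186.79 million.
New unemployment rate = 4.95 / 186.79 = 2.65%.

New unemployment rate ≈ 2.65%.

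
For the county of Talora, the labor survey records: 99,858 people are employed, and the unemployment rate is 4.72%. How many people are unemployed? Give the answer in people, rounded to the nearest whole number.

Let U be the number unemployed. The labor force is E + U, and U/(E+U) = 0.0472.
So U = 0.0472 × 99,858 / (1 − 0.0472) = 4713.30 / 0.9528 ≈ 4,947.

About 4,947 are unemployed.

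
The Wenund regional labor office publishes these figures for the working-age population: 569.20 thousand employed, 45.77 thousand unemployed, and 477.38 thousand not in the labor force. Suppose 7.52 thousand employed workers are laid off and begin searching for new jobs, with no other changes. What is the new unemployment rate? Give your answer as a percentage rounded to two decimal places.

Initially, labor force = 569.20 + 45.77 = 614.97 thousand, so u = 45.77/614.97 = 7.44%.
After the change, employed falls and unemployed rises by 7.52; labor force unchanged → E = 561.68, U = 53.29, labor force = 614.97 thousand.
New unemployment rate = 53.29 / 614.97 = 8.67%.

New unemployment rate ≈ 8.67%.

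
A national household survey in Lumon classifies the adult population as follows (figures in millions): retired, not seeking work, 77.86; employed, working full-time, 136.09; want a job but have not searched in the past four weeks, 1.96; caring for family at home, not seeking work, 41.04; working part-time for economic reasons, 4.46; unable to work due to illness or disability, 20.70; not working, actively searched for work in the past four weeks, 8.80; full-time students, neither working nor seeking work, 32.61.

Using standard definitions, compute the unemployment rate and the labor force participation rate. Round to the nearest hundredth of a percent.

Employed = 136.09 + 4.46 = 140.55 million (anyone who worked, including part-time for economic reasons, counts as employed).
Unemployed = 8.80 million.
Labor force = 140.55 + 8.80 = 149.35 million.
Not in labor force = 77.86 + 1.96 + 41.04 + 20.70 + 32.61 = 174.17 million (those not working and not actively searching are outside the labor force — including those who want a job but have given up searching).
Civilian working-age population = 149.35 + 174.17 = 323.52 million.
Unemployment rate = 8.80 / 149.35 = 5.89%.
Labor force participation rate = 149.35 / 323.52 = 46.16%.

Unemployment rate ≈ 5.89%; labor force participation rate ≈ 46.16%.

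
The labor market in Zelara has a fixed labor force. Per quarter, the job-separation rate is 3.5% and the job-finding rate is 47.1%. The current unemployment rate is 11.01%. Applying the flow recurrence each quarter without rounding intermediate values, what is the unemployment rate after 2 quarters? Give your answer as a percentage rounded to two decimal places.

Unemployment rate after two quarters ≈ 7.92%.

With a fixed labor force, u_{t+1} = u_t + s·(1−u_t) − f·u_t = u_t·(1−s−f) + s.
Here 1−s−f = 0.494 and s = 0.035.
u_1 = 0.110100 × 0.494 + 0.035 = 0.089389.
u_2 = 0.089389 × 0.494 + 0.035 = 0.079158.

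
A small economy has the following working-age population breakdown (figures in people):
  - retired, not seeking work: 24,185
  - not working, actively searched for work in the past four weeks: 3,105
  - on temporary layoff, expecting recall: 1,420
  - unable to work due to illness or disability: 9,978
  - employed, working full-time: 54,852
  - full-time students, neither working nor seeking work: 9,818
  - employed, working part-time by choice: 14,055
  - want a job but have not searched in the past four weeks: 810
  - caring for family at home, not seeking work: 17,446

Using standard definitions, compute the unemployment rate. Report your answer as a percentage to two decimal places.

Employed = 54,852 + 14,055 = 68,907.
Unemployed = 3,105 + 1,420 = 4,525 (jobless and actively searching, or on temporary layoff).
Labor force = 68,907 + 4,525 = 73,432.
Unemployment rate = 4,525 / 73,432 = 6.16%.

Unemployment rate ≈ 6.16%.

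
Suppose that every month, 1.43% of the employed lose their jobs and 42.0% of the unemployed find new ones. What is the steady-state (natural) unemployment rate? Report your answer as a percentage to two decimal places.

Steady-state unemployment rate ≈ 3.29%.

At steady state the flows balance: s·E = f·U, so U/(E+U) = s/(s+f).
u* = 1.43 / (1.43 + 42.0) = 1.43 / 43.43 = 3.29%.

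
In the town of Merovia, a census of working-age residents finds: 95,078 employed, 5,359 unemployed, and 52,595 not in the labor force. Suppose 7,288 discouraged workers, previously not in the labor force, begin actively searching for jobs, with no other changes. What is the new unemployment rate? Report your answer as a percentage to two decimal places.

Initially, labor force = 95,078 + 5,359 = 100,437, so u = 5,359/100,437 = 5.34%.
After the change, unemployed and labor force both rise by 7,288 → E = 95,078, U = 12,647, labor force = 107,725.
New unemployment rate = 12,647 / 107,725 = 11.74%.

New unemployment rate ≈ 11.74%.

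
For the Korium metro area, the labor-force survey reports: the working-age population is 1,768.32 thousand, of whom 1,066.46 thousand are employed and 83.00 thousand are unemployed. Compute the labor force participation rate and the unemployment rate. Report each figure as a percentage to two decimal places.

Labor force participation rate ≈ 65.00%; unemployment rate ≈ 7.22%.

Labor force = employed + unemployed = 1,066.46 + 83.00 = 1,149.46 thousand.
Unemployment rate = 83.00 / 1,149.46 = 7.22%.
Labor force participation rate = 1,149.46 / 1,768.32 = 65.00%.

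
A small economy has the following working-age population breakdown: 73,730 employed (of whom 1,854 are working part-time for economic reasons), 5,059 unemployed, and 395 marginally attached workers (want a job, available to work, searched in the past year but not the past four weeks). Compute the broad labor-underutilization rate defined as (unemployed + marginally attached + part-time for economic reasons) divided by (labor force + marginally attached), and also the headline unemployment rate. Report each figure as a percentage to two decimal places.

Labor force = 73,730 + 5,059 = 78,789.
Numerator = 5,059 + 395 + 1,854 = 7,308.
Denominator = 78,789 + 395 = 79,184.
Broad rate = 7,308 / 79,184 = 9.23%.
Headline unemployment rate = 5,059 / 78,789 = 6.42%.

Broad underutilization rate ≈ 9.23%; headline unemployment rate ≈ 6.42%.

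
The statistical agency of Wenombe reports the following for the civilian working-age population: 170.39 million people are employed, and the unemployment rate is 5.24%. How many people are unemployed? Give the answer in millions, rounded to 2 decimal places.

About 9.42 million are unemployed.

Let U be the number unemployed. The labor force is E + U, and U/(E+U) = 0.0524.
So U = 0.0524 × 170.39 / (1 − 0.0524) = 8.9284 / 0.9476 ≈ 9.42 million.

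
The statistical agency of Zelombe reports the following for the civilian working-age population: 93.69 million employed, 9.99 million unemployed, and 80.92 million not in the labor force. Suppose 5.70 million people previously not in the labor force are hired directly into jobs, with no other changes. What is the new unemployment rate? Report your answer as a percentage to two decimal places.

New unemployment rate ≈ 9.13%.

Initially, labor force = 93.69 + 9.99 = 103.68 million, so u = 9.99/103.68 = 9.64%.
After the change, employed and labor force both rise by 5.70; unemployed unchanged → E = 99.39, U = 9.99, labor force = 109.38 million.
New unemployment rate = 9.99 / 109.38 = 9.13%.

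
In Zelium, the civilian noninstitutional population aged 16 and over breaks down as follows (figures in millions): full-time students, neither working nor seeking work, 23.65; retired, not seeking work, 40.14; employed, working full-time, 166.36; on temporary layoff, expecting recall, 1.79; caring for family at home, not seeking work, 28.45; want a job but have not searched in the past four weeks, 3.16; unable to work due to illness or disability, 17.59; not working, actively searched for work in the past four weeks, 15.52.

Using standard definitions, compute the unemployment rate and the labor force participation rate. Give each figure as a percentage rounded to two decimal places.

Employed = 166.36 million.
Unemployed = 1.79 + 15.52 = 17.31 million (jobless and actively searching, or on temporary layoff).
Labor force = 166.36 + 17.31 = 183.67 million.
Not in labor force = 23.65 + 40.14 + 28.45 + 3.16 + 17.59 = 112.99 million (those not working and not actively searching are outside the labor force — including those who want a job but have given up searching).
Civilian working-age population = 183.67 + 112.99 = 296.66 million.
Unemployment rate = 17.31 / 183.67 = 9.42%.
Labor force participation rate = 183.67 / 296.66 = 61.91%.

Unemployment rate ≈ 9.42%; labor force participation rate ≈ 61.91%.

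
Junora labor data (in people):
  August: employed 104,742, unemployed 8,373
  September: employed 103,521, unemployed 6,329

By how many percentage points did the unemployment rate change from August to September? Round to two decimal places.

The unemployment rate changed by −1.64 percentage points.

August: labor force = 104,742 + 8,373 = 113,115; u = 8,373/113,115 = 7.40%.
September: labor force = 103,521 + 6,329 = 109,850; u = 6,329/109,850 = 5.76%.
Change = 5.76% − 7.40% = −1.64 pp.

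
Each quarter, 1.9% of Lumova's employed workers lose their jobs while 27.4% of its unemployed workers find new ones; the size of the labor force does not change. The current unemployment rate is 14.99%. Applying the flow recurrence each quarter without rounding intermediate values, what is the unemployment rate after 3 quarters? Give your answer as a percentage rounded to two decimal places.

With a fixed labor force, u_{t+1} = u_t + s·(1−u_t) − f·u_t = u_t·(1−s−f) + s.
Here 1−s−f = 0.707 and s = 0.019.
u_1 = 0.149900 × 0.707 + 0.019 = 0.124979.
u_2 = 0.124979 × 0.707 + 0.019 = 0.107360.
u_3 = 0.107360 × 0.707 + 0.019 = 0.094904.

Unemployment rate after three quarters ≈ 9.49%.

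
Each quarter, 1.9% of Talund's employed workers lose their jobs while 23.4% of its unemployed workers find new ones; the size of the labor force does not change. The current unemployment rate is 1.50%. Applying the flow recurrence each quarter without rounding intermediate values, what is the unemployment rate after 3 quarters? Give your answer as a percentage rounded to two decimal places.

Unemployment rate after three quarters ≈ 5.00%.

With a fixed labor force, u_{t+1} = u_t + s·(1−u_t) − f·u_t = u_t·(1−s−f) + s.
Here 1−s−f = 0.747 and s = 0.019.
u_1 = 0.015000 × 0.747 + 0.019 = 0.030205.
u_2 = 0.030205 × 0.747 + 0.019 = 0.041563.
u_3 = 0.041563 × 0.747 + 0.019 = 0.050048.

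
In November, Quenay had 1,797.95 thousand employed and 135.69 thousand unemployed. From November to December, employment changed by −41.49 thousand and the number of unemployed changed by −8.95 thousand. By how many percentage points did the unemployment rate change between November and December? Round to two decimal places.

November: labor force = 1,797.95 + 135.69 = 1,933.64; u = 135.69/1,933.64 = 7.02%.
December: labor force = 1,756.46 + 126.74 = 1,883.20; u = 126.74/1,883.20 = 6.73%.
Change = 6.73% − 7.02% = −0.29 pp.

The unemployment rate changed by −0.29 percentage points.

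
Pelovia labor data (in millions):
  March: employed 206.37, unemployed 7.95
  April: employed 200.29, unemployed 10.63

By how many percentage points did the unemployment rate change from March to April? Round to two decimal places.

The unemployment rate changed by +1.33 percentage points.

March: labor force = 206.37 + 7.95 = 214.32; u = 7.95/214.32 = 3.71%.
April: labor force = 200.29 + 10.63 = 210.92; u = 10.63/210.92 = 5.04%.
Change = 5.04% − 3.71% = +1.33 pp.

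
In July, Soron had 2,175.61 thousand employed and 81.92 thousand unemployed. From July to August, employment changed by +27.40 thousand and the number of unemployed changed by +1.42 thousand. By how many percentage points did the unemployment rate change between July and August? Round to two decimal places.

The unemployment rate changed by +0.02 percentage points.

July: labor force = 2,175.61 + 81.92 = 2,257.53; u = 81.92/2,257.53 = 3.63%.
August: labor force = 2,203.01 + 83.34 = 2,286.35; u = 83.34/2,286.35 = 3.65%.
Change = 3.65% − 3.63% = +0.02 pp.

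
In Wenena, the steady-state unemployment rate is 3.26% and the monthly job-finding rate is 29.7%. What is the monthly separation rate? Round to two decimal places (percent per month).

From u* = s/(s+f): s = u·f/(1−u).
s = 0.0326 × 29.7 / (1 − 0.0326) = 0.9682 / 0.9674 ≈ 1.00% per month.

Separation rate ≈ 1.00% per month.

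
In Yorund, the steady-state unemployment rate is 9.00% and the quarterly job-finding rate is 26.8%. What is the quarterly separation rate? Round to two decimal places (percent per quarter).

Separation rate ≈ 2.65% per quarter.

From u* = s/(s+f): s = u·f/(1−u).
s = 0.0900 × 26.8 / (1 − 0.0900) = 2.4120 / 0.9100 ≈ 2.65% per quarter.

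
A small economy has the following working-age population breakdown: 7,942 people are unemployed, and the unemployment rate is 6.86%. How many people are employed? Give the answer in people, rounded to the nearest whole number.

Labor force = U / u = 7,942 / 0.0686 ≈ 115,773.
Employed = labor force − unemployed = 115,773 − 7,942 = 107,831.

About 107,831 are employed.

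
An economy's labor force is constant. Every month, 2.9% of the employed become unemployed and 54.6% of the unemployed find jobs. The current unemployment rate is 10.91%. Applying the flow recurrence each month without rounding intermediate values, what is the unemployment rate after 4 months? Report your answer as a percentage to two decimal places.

Unemployment rate after four months ≈ 5.23%.

With a fixed labor force, u_{t+1} = u_t + s·(1−u_t) − f·u_t = u_t·(1−s−f) + s.
Here 1−s−f = 0.425 and s = 0.029.
u_1 = 0.109100 × 0.425 + 0.029 = 0.075368.
u_2 = 0.075368 × 0.425 + 0.029 = 0.061031.
u_3 = 0.061031 × 0.425 + 0.029 = 0.054938.
u_4 = 0.054938 × 0.425 + 0.029 = 0.052349.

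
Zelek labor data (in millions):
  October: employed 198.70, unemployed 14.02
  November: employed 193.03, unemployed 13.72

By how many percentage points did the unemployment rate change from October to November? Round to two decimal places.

October: labor force = 198.70 + 14.02 = 212.72; u = 14.02/212.72 = 6.59%.
November: labor force = 193.03 + 13.72 = 206.75; u = 13.72/206.75 = 6.64%.
Change = 6.64% − 6.59% = +0.05 pp.

The unemployment rate changed by +0.05 percentage points.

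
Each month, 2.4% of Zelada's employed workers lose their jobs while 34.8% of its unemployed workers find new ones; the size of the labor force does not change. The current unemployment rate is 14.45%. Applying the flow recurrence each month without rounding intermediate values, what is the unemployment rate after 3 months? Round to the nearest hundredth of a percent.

With a fixed labor force, u_{t+1} = u_t + s·(1−u_t) − f·u_t = u_t·(1−s−f) + s.
Here 1−s−f = 0.628 and s = 0.024.
u_1 = 0.144500 × 0.628 + 0.024 = 0.114746.
u_2 = 0.114746 × 0.628 + 0.024 = 0.096060.
u_3 = 0.096060 × 0.628 + 0.024 = 0.084326.

Unemployment rate after three months ≈ 8.43%.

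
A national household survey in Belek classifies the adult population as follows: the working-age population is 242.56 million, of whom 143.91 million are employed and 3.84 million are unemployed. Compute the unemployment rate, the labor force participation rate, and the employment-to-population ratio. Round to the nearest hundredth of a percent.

Labor force = employed + unemployed = 143.91 + 3.84 = 147.75 million.
Unemployment rate = 3.84 / 147.75 = 2.60%.
Labor force participation rate = 147.75 / 242.56 = 60.91%.
Employment-population ratio = 143.91 / 242.56 = 59.33%.

Unemployment rate ≈ 2.60%; labor force participation rate ≈ 60.91%; employment-population ratio ≈ 59.33%.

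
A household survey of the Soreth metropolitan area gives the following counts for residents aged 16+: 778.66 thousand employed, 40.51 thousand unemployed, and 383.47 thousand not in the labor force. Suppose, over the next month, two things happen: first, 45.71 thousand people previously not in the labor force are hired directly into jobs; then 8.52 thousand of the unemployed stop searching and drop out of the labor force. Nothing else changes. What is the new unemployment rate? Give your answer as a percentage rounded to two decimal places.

Initially, labor force = 778.66 + 40.51 = 819.17 thousand, so u = 40.51/819.17 = 4.95%.
After the first change, employed and labor force both rise by 45.71; unemployed unchanged → E = 824.37, U = 40.51, labor force = 864.88 thousand.
After the second change, unemployed and labor force both fall by 8.52 → E = 824.37, U = 31.99, labor force = 856.36 thousand.
New unemployment rate = 31.99 / 856.36 = 3.74%.

New unemployment rate ≈ 3.74%.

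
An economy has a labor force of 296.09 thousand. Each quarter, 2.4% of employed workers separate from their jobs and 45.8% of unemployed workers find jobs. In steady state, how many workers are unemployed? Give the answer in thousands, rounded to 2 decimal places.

About 14.74 thousand are unemployed in steady state.

Steady-state unemployment rate u* = s/(s+f) = 2.4/(2.4+45.8) = 0.049793.
Unemployed = u* × labor force = 0.049793 × 296.09 ≈ 14.74 thousand.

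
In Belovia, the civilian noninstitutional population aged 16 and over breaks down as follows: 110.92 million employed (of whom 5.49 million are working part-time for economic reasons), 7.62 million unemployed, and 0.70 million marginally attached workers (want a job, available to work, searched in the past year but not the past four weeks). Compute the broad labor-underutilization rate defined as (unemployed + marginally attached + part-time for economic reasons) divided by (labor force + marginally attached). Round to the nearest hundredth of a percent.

Broad underutilization rate ≈ 11.58%.

Labor force = 110.92 + 7.62 = 118.54 million.
Numerator = 7.62 + 0.70 + 5.49 = 13.81 million.
Denominator = 118.54 + 0.70 = 119.24 million.
Broad rate = 13.81 / 119.24 = 11.58%.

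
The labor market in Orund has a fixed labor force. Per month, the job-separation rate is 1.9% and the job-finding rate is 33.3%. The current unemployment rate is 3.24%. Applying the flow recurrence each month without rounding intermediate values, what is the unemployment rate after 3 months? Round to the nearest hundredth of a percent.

With a fixed labor force, u_{t+1} = u_t + s·(1−u_t) − f·u_t = u_t·(1−s−f) + s.
Here 1−s−f = 0.648 and s = 0.019.
u_1 = 0.032400 × 0.648 + 0.019 = 0.039995.
u_2 = 0.039995 × 0.648 + 0.019 = 0.044917.
u_3 = 0.044917 × 0.648 + 0.019 = 0.048106.

Unemployment rate after three months ≈ 4.81%.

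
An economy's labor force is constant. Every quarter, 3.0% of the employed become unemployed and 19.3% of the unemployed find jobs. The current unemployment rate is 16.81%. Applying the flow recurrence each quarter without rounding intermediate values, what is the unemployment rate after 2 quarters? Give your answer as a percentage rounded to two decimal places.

With a fixed labor force, u_{t+1} = u_t + s·(1−u_t) − f·u_t = u_t·(1−s−f) + s.
Here 1−s−f = 0.777 and s = 0.030.
u_1 = 0.168100 × 0.777 + 0.030 = 0.160614.
u_2 = 0.160614 × 0.777 + 0.030 = 0.154797.

Unemployment rate after two quarters ≈ 15.48%.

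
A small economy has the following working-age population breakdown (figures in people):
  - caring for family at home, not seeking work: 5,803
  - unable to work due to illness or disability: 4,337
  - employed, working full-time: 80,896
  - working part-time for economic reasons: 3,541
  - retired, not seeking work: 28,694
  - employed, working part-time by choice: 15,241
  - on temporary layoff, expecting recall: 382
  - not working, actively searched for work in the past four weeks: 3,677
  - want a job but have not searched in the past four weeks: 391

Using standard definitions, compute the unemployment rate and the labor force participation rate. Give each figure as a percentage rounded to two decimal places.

Unemployment rate ≈ 3.91%; labor force participation rate ≈ 72.56%.

Employed = 80,896 + 3,541 + 15,241 = 99,678 (anyone who worked, including part-time for economic reasons, counts as employed).
Unemployed = 382 + 3,677 = 4,059 (jobless and actively searching, or on temporary layoff).
Labor force = 99,678 + 4,059 = 103,737.
Not in labor force = 5,803 + 4,337 + 28,694 + 391 = 39,225 (those not working and not actively searching are outside the labor force — including those who want a job but have given up searching).
Civilian working-age population = 103,737 + 39,225 = 142,962.
Unemployment rate = 4,059 / 103,737 = 3.91%.
Labor force participation rate = 103,737 / 142,962 = 72.56%.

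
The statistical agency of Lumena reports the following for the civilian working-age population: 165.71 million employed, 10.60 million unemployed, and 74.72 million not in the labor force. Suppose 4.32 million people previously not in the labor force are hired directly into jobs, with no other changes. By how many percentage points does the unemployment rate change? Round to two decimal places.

The unemployment rate changes by −0.14 percentage points.

Initially, labor force = 165.71 + 10.60 = 176.31 million, so u = 10.60/176.31 = 6.01%.
After the change, employed and labor force both rise by 4.32; unemployed unchanged → E = 170.03, U = 10.60, labor force = 180.63 million.
New unemployment rate = 10.60 / 180.63 = 5.87%.
Change = 5.87% − 6.01% = −0.14 percentage points.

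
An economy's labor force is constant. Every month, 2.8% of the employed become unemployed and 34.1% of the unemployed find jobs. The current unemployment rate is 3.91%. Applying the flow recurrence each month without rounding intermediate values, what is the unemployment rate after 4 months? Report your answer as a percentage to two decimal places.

Unemployment rate after four months ≈ 7.00%.

With a fixed labor force, u_{t+1} = u_t + s·(1−u_t) − f·u_t = u_t·(1−s−f) + s.
Here 1−s−f = 0.631 and s = 0.028.
u_1 = 0.039100 × 0.631 + 0.028 = 0.052672.
u_2 = 0.052672 × 0.631 + 0.028 = 0.061236.
u_3 = 0.061236 × 0.631 + 0.028 = 0.066640.
u_4 = 0.066640 × 0.631 + 0.028 = 0.070050.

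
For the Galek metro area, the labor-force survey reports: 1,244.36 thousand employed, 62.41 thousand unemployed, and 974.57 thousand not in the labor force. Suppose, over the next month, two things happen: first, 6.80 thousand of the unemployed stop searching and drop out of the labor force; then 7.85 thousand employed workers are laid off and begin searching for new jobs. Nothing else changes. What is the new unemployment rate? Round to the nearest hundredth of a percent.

Initially, labor force = 1,244.36 + 62.41 = 1,306.77 thousand, so u = 62.41/1,306.77 = 4.78%.
After the first change, unemployed and labor force both fall by 6.80 → E = 1,244.36, U = 55.61, labor force = 1,299.97 thousand.
After the second change, employed falls and unemployed rises by 7.85; labor force unchanged → E = 1,236.51, U = 63.46, labor force = 1,299.97 thousand.
New unemployment rate = 63.46 / 1,299.97 = 4.88%.

New unemployment rate ≈ 4.88%.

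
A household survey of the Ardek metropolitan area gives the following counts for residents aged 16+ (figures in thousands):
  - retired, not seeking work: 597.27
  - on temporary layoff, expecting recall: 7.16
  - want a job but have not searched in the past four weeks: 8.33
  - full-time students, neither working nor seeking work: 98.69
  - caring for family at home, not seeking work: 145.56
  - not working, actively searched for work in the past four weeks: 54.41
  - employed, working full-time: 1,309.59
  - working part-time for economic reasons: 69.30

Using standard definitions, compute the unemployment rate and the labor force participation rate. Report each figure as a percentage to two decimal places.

Employed = 1,309.59 + 69.30 = 1,378.89 thousand (anyone who worked, including part-time for economic reasons, counts as employed).
Unemployed = 7.16 + 54.41 = 61.57 thousand (jobless and actively searching, or on temporary layoff).
Labor force = 1,378.89 + 61.57 = 1,440.46 thousand.
Not in labor force = 597.27 + 8.33 + 98.69 + 145.56 = 849.85 thousand (those not working and not actively searching are outside the labor force — including those who want a job but have given up searching).
Civilian working-age population = 1,440.46 + 849.85 = 2,290.31 thousand.
Unemployment rate = 61.57 / 1,440.46 = 4.27%.
Labor force participation rate = 1,440.46 / 2,290.31 = 62.89%.

Unemployment rate ≈ 4.27%; labor force participation rate ≈ 62.89%.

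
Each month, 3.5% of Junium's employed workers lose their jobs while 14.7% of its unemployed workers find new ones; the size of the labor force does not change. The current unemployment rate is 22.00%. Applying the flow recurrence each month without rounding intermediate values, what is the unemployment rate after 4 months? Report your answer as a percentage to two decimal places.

With a fixed labor force, u_{t+1} = u_t + s·(1−u_t) − f·u_t = u_t·(1−s−f) + s.
Here 1−s−f = 0.818 and s = 0.035.
u_1 = 0.220000 × 0.818 + 0.035 = 0.214960.
u_2 = 0.214960 × 0.818 + 0.035 = 0.210837.
u_3 = 0.210837 × 0.818 + 0.035 = 0.207465.
u_4 = 0.207465 × 0.818 + 0.035 = 0.204706.

Unemployment rate after four months ≈ 20.47%.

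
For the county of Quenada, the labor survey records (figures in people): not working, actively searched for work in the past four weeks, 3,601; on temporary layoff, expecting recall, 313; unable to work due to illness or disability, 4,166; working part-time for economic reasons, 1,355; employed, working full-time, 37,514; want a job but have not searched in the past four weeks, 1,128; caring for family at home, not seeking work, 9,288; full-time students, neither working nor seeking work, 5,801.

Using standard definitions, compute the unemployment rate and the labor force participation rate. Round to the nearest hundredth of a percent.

Unemployment rate ≈ 9.15%; labor force participation rate ≈ 67.73%.

Employed = 1,355 + 37,514 = 38,869 (anyone who worked, including part-time for economic reasons, counts as employed).
Unemployed = 3,601 + 313 = 3,914 (jobless and actively searching, or on temporary layoff).
Labor force = 38,869 + 3,914 = 42,783.
Not in labor force = 4,166 + 1,128 + 9,288 + 5,801 = 20,383 (those not working and not actively searching are outside the labor force — including those who want a job but have given up searching).
Civilian working-age population = 42,783 + 20,383 = 63,166.
Unemployment rate = 3,914 / 42,783 = 9.15%.
Labor force participation rate = 42,783 / 63,166 = 67.73%.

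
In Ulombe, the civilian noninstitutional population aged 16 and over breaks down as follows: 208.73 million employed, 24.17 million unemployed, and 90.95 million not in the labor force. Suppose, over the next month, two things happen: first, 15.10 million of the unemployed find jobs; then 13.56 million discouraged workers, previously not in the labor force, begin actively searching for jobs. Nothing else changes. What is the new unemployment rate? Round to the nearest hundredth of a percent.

New unemployment rate ≈ 9.18%.

Initially, labor force = 208.73 + 24.17 = 232.90 million, so u = 24.17/232.90 = 10.38%.
After the first change, unemployed falls and employed rises by 15.10; labor force unchanged → E = 223.83, U = 9.07, labor force = 232.90 million.
After the second change, unemployed and labor force both rise by 13.56 → E = 223.83, U = 22.63, labor force = 246.46 million.
New unemployment rate = 22.63 / 246.46 = 9.18%.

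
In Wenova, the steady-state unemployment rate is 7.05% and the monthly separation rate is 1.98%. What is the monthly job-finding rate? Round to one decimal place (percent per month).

From u* = s/(s+f): f = s·(1−u)/u.
f = 1.98 × (1 − 0.0705) / 0.0705 = 1.8404 / 0.0705 ≈ 26.1% per month.

Job-finding rate ≈ 26.1% per month.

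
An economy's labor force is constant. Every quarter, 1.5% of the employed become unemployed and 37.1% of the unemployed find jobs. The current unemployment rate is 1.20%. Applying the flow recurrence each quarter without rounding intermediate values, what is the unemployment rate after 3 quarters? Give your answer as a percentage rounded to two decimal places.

With a fixed labor force, u_{t+1} = u_t + s·(1−u_t) − f·u_t = u_t·(1−s−f) + s.
Here 1−s−f = 0.614 and s = 0.015.
u_1 = 0.012000 × 0.614 + 0.015 = 0.022368.
u_2 = 0.022368 × 0.614 + 0.015 = 0.028734.
u_3 = 0.028734 × 0.614 + 0.015 = 0.032643.

Unemployment rate after three quarters ≈ 3.26%.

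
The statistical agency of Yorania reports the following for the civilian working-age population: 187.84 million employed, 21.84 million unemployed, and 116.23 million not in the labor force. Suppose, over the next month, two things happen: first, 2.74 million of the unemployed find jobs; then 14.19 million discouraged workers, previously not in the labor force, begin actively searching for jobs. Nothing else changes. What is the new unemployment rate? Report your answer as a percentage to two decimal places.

New unemployment rate ≈ 14.87%.

Initially, labor force = 187.84 + 21.84 = 209.68 million, so u = 21.84/209.68 = 10.42%.
After the first change, unemployed falls and employed rises by 2.74; labor force unchanged → E = 190.58, U = 19.10, labor force = 209.68 million.
After the second change, unemployed and labor force both rise by 14.19 → E = 190.58, U = 33.29, labor force = 223.87 million.
New unemployment rate = 33.29 / 223.87 = 14.87%.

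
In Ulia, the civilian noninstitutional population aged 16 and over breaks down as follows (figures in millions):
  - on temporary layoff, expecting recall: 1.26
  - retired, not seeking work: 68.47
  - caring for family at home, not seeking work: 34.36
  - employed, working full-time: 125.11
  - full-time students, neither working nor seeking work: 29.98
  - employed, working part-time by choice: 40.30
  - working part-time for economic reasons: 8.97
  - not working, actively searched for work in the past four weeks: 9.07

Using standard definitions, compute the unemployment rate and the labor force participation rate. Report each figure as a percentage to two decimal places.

Unemployment rate ≈ 5.59%; labor force participation rate ≈ 58.17%.

Employed = 125.11 + 40.30 + 8.97 = 174.38 million (anyone who worked, including part-time for economic reasons, counts as employed).
Unemployed = 1.26 + 9.07 = 10.33 million (jobless and actively searching, or on temporary layoff).
Labor force = 174.38 + 10.33 = 184.71 million.
Not in labor force = 68.47 + 34.36 + 29.98 = 132.81 million (those not working and not actively searching are outside the labor force).
Civilian working-age population = 184.71 + 132.81 = 317.52 million.
Unemployment rate = 10.33 / 184.71 = 5.59%.
Labor force participation rate = 184.71 / 317.52 = 58.17%.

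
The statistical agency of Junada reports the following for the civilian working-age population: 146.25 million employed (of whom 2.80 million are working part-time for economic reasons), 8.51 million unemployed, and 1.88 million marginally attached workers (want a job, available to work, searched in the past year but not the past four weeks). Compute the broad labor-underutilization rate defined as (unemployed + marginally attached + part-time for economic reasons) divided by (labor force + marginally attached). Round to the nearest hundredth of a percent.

Broad underutilization rate ≈ 8.42%.

Labor force = 146.25 + 8.51 = 154.76 million.
Numerator = 8.51 + 1.88 + 2.80 = 13.19 million.
Denominator = 154.76 + 1.88 = 156.64 million.
Broad rate = 13.19 / 156.64 = 8.42%.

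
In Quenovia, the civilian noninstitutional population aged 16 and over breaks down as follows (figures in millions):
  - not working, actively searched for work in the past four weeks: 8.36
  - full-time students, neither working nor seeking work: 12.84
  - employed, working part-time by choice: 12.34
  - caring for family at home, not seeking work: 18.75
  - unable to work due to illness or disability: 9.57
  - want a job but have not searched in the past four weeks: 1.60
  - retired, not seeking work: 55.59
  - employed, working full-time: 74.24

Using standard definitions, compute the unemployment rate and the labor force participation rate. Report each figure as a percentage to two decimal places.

Employed = 12.34 + 74.24 = 86.58 million.
Unemployed = 8.36 million.
Labor force = 86.58 + 8.36 = 94.94 million.
Not in labor force = 12.84 + 18.75 + 9.57 + 1.60 + 55.59 = 98.35 million (those not working and not actively searching are outside the labor force — including those who want a job but have given up searching).
Civilian working-age population = 94.94 + 98.35 = 193.29 million.
Unemployment rate = 8.36 / 94.94 = 8.81%.
Labor force participation rate = 94.94 / 193.29 = 49.12%.

Unemployment rate ≈ 8.81%; labor force participation rate ≈ 49.12%.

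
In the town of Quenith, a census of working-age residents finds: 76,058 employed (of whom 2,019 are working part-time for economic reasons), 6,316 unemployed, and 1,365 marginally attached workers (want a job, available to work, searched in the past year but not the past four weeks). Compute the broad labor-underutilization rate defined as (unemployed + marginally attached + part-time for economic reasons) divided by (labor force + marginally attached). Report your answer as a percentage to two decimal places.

Broad underutilization rate ≈ 11.58%.

Labor force = 76,058 + 6,316 = 82,374.
Numerator = 6,316 + 1,365 + 2,019 = 9,700.
Denominator = 82,374 + 1,365 = 83,739.
Broad rate = 9,700 / 83,739 = 11.58%.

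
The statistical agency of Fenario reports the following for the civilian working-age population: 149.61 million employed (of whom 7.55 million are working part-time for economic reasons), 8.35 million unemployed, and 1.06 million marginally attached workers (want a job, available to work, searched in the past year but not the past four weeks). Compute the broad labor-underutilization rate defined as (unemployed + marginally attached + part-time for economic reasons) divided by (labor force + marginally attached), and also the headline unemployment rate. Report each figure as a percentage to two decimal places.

Broad underutilization rate ≈ 10.67%; headline unemployment rate ≈ 5.29%.

Labor force = 149.61 + 8.35 = 157.96 million.
Numerator = 8.35 + 1.06 + 7.55 = 16.96 million.
Denominator = 157.96 + 1.06 = 159.02 million.
Broad rate = 16.96 / 159.02 = 10.67%.
Headline unemployment rate = 8.35 / 157.96 = 5.29%.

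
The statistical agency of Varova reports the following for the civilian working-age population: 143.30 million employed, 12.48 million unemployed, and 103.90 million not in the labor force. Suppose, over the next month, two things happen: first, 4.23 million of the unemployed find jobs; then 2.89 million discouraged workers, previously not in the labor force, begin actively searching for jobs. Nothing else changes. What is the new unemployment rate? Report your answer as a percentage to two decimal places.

New unemployment rate ≈ 7.02%.

Initially, labor force = 143.30 + 12.48 = 155.78 million, so u = 12.48/155.78 = 8.01%.
After the first change, unemployed falls and employed rises by 4.23; labor force unchanged → E = 147.53, U = 8.25, labor force = 155.78 million.
After the second change, unemployed and labor force both rise by 2.89 → E = 147.53, U = 11.14, labor force = 158.67 million.
New unemployment rate = 11.14 / 158.67 = 7.02%.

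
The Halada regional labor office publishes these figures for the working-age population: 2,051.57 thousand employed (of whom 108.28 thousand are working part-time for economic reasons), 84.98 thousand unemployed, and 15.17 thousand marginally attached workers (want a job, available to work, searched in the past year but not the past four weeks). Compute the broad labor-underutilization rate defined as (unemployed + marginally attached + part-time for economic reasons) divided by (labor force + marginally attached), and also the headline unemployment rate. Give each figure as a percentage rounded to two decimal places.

Broad underutilization rate ≈ 9.69%; headline unemployment rate ≈ 3.98%.

Labor force = 2,051.57 + 84.98 = 2,136.55 thousand.
Numerator = 84.98 + 15.17 + 108.28 = 208.43 thousand.
Denominator = 2,136.55 + 15.17 = 2,151.72 thousand.
Broad rate = 208.43 / 2,151.72 = 9.69%.
Headline unemployment rate = 84.98 / 2,136.55 = 3.98%.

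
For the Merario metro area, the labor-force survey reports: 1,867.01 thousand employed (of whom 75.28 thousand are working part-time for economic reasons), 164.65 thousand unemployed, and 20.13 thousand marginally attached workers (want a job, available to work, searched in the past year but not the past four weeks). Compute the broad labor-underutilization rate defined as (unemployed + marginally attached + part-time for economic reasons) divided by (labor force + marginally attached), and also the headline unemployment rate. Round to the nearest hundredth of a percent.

Broad underutilization rate ≈ 12.67%; headline unemployment rate ≈ 8.10%.

Labor force = 1,867.01 + 164.65 = 2,031.66 thousand.
Numerator = 164.65 + 20.13 + 75.28 = 260.06 thousand.
Denominator = 2,031.66 + 20.13 = 2,051.79 thousand.
Broad rate = 260.06 / 2,051.79 = 12.67%.
Headline unemployment rate = 164.65 / 2,031.66 = 8.10%.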